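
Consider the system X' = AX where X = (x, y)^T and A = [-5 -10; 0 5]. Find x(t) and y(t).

x(t) = -C_1e^(-5t) + C_2e^(5t), y(t) = -C_2e^(5t)

Coefficient matrix A = [[-5, -10], [0, 5]].
Characteristic polynomial det(A - λI) = λ^2 - 25 = 0.
Eigenvalues λ = -5, 5.
For λ=-5: (A-λI) row 1 is [0, -10], so an eigenvector is (-1, 0).
For λ=5: (A-λI) row 1 is [-10, -10], so an eigenvector is (1, -1).
General solution: C_1e^(-5t)(-1,0) + C_2e^(5t)(1,-1).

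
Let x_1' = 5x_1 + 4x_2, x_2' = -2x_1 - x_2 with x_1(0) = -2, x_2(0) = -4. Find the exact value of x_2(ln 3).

A = [[5,4],[-2,-1]]; eigenvalues λ = 3, 1.
Eigenvectors: (2,-1) for λ=3, (-1,1) for λ=1.
From the initial condition, c_1 = -6, c_2 = -10.
x_2(ln 3) = (-6)(3^3)(-1) + (-10)(3^1)(1) = 132.

132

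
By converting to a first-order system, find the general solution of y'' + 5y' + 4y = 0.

y(t) = c_1e^(-4t) + c_2e^(-t)

Let x_1 = y, x_2 = y'. Then x_1' = x_2 and x_2' = -4x_1 - 5x_2.
A = [[0,1],[-4,-5]]; det(A-λI) = λ^2 + 5λ + 4.
Eigenvalues λ = -4, -1 with eigenvectors (1,-4), (1,-1).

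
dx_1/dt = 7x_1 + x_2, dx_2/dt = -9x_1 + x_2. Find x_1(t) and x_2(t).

Coefficient matrix A = [[7, 1], [-9, 1]].
Characteristic polynomial det(A - λI) = λ^2 - 8λ + 16 = 0.
Single eigenvalue λ = 4 with algebraic multiplicity 2.
Eigenvector v = (1,-3); generalized eigenvector w with (A-λI)w=v is (0,1).
General solution: e^(4t)[C_1·v + C_2·(t·v + w)].

x_1(t) = C_1e^(4t) + C_2te^(4t), x_2(t) = -3C_1e^(4t) - 3C_2te^(4t) + C_2e^(4t)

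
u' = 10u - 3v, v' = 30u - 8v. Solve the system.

u(t) = -c_1e^(t)cos(3t) - c_2e^(t)sin(3t), v(t) = -c_1e^(t)sin(3t) - 3c_1e^(t)cos(3t) - 3c_2e^(t)sin(3t) + c_2e^(t)cos(3t)

Coefficient matrix A = [[10, -3], [30, -8]].
Characteristic polynomial det(A - λI) = λ^2 - 2λ + 10 = 0.
Eigenvalues λ = 1 ± 3i (complex conjugate pair).
For λ=1+3i: an eigenvector is (-1,-3) - i(0,-1) = (-1, -3 + i).
A real fundamental pair from Re and Im of e^((1+3i)t)v: X_1 = e^(t)(cos(3t)·(-1,-3) + sin(3t)·(0,-1)), X_2 = e^(t)(sin(3t)·(-1,-3) - cos(3t)·(0,-1)).
General solution: c_1X_1 + c_2X_2.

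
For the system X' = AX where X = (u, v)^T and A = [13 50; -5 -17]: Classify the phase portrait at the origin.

A = [[13,50],[-5,-17]]; det(A-λI) = λ^2 + 4λ + 29.
λ = -2 ± 5i: negative real part.

stable spiral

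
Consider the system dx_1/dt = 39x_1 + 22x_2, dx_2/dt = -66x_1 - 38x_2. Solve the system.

Coefficient matrix A = [[39, 22], [-66, -38]].
Characteristic polynomial det(A - λI) = λ^2 - λ - 30 = 0.
Eigenvalues λ = 6, -5.
For λ=6: (A-λI) row 1 is [33, 22], so an eigenvector is (-2, 3).
For λ=-5: (A-λI) row 1 is [44, 22], so an eigenvector is (-1, 2).
General solution: C_1e^(6t)(-2,3) + C_2e^(-5t)(-1,2).

x_1(t) = -2C_1e^(6t) - C_2e^(-5t), x_2(t) = 3C_1e^(6t) + 2C_2e^(-5t)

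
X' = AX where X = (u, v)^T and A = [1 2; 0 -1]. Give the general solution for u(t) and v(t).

Coefficient matrix A = [[1, 2], [0, -1]].
Characteristic polynomial det(A - λI) = λ^2 - 1 = 0.
Eigenvalues λ = -1, 1.
For λ=-1: (A-λI) row 1 is [2, 2], so an eigenvector is (-1, 1).
For λ=1: (A-λI) row 1 is [0, 2], so an eigenvector is (-1, 0).
General solution: C_1e^(-t)(-1,1) + C_2e^(t)(-1,0).

u(t) = -C_1e^(-t) - C_2e^(t), v(t) = C_1e^(-t)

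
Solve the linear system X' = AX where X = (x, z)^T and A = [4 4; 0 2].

Coefficient matrix A = [[4, 4], [0, 2]].
Characteristic polynomial det(A - λI) = λ^2 - 6λ + 8 = 0.
Eigenvalues λ = 2, 4.
For λ=2: (A-λI) row 1 is [2, 4], so an eigenvector is (-2, 1).
For λ=4: (A-λI) row 1 is [0, 4], so an eigenvector is (-1, 0).
General solution: K_1e^(2t)(-2,1) + K_2e^(4t)(-1,0).

x(t) = -2K_1e^(2t) - K_2e^(4t), z(t) = K_1e^(2t)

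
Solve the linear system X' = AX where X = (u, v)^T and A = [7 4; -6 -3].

u(t) = -2c_1e^(t) + c_2e^(3t), v(t) = 3c_1e^(t) - c_2e^(3t)

Coefficient matrix A = [[7, 4], [-6, -3]].
Characteristic polynomial det(A - λI) = λ^2 - 4λ + 3 = 0.
Eigenvalues λ = 1, 3.
For λ=1: (A-λI) row 1 is [6, 4], so an eigenvector is (-2, 3).
For λ=3: (A-λI) row 1 is [4, 4], so an eigenvector is (1, -1).
General solution: c_1e^(t)(-2,3) + c_2e^(3t)(1,-1).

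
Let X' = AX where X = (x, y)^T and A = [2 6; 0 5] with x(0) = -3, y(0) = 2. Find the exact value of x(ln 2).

100

A = [[2,6],[0,5]]; eigenvalues λ = 2, 5.
Eigenvectors: (1,0) for λ=2, (2,1) for λ=5.
From the initial condition, c_1 = -7, c_2 = 2.
x(ln 2) = (-7)(2^2)(1) + (2)(2^5)(2) = 100.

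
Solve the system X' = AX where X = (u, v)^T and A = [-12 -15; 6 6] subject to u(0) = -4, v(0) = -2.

u(t) = 22e^(-3t)sin(3t) - 4e^(-3t)cos(3t), v(t) = -14e^(-3t)sin(3t) - 2e^(-3t)cos(3t)

Coefficient matrix A = [[-12, -15], [6, 6]].
Characteristic polynomial det(A - λI) = λ^2 + 6λ + 18 = 0.
Eigenvalues λ = -3 ± 3i (complex conjugate pair).
For λ=-3+3i: an eigenvector is (1,-1) - i(2,-1) = (1 - 2i, -1 + i).
A real fundamental pair from Re and Im of e^((-3+3i)t)v: X_1 = e^(-3t)(cos(3t)·(1,-1) + sin(3t)·(2,-1)), X_2 = e^(-3t)(sin(3t)·(1,-1) - cos(3t)·(2,-1)).
General solution: c_1X_1 + c_2X_2.
Applying u(0)=-4, v(0)=-2 gives c_1=8, c_2=6.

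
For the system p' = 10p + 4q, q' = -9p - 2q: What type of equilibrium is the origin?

unstable improper node

A = [[10,4],[-9,-2]]; det(A-λI) = λ^2 - 8λ + 16.
repeated λ = 4 with a single eigenvector.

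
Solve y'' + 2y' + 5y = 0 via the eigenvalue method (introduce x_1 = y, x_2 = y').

y(t) = c_1e^(-t)cos(2t) + c_2e^(-t)sin(2t)

Let x_1 = y, x_2 = y'. Then x_1' = x_2 and x_2' = -5x_1 - 2x_2.
A = [[0,1],[-5,-2]]; det(A-λI) = λ^2 + 2λ + 5.
Eigenvalues λ = -1 ± 2i.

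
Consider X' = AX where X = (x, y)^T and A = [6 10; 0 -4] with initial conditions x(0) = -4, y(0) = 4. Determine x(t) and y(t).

x(t) = -4e^(-4t), y(t) = 4e^(-4t)

Coefficient matrix A = [[6, 10], [0, -4]].
Characteristic polynomial det(A - λI) = λ^2 - 2λ - 24 = 0.
Eigenvalues λ = -4, 6.
For λ=-4: (A-λI) row 1 is [10, 10], so an eigenvector is (-1, 1).
For λ=6: (A-λI) row 1 is [0, 10], so an eigenvector is (-1, 0).
General solution: c_1e^(-4t)(-1,1) + c_2e^(6t)(-1,0).
Applying x(0)=-4, y(0)=4 gives c_1=4, c_2=0.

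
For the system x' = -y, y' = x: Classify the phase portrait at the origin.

center

A = [[0,-1],[1,0]]; det(A-λI) = λ^2 + 1.
λ = 0 ± i: zero real part.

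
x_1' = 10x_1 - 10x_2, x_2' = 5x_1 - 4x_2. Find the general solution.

Coefficient matrix A = [[10, -10], [5, -4]].
Characteristic polynomial det(A - λI) = λ^2 - 6λ + 10 = 0.
Eigenvalues λ = 3 ± i (complex conjugate pair).
For λ=3+i: an eigenvector is (1,1) - i(-3,-2) = (1 + 3i, 1 + 2i).
A real fundamental pair from Re and Im of e^((3+i)t)v: X_1 = e^(3t)(cos(t)·(1,1) + sin(t)·(-3,-2)), X_2 = e^(3t)(sin(t)·(1,1) - cos(t)·(-3,-2)).
General solution: c_1X_1 + c_2X_2.

x_1(t) = -3c_1e^(3t)sin(t) + c_1e^(3t)cos(t) + c_2e^(3t)sin(t) + 3c_2e^(3t)cos(t), x_2(t) = -2c_1e^(3t)sin(t) + c_1e^(3t)cos(t) + c_2e^(3t)sin(t) + 2c_2e^(3t)cos(t)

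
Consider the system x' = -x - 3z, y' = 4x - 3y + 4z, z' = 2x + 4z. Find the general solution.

x(t) = 3K_1e^(t) - K_3e^(2t), y(t) = K_1e^(t) + K_2e^(-3t), z(t) = -2K_1e^(t) + K_3e^(2t)

Coefficient matrix A = [[-1, 0, -3], [4, -3, 4], [2, 0, 4]].
det(A - λI) = 0 gives eigenvalues λ = 1, -3, 2.
For λ=1: eigenvector (3,1,-2).
For λ=-3: eigenvector (0,1,0).
For λ=2: eigenvector (-1,0,1).
General solution: K_1e^(t)(3,1,-2) + K_2e^(-3t)(0,1,0) + K_3e^(2t)(-1,0,1).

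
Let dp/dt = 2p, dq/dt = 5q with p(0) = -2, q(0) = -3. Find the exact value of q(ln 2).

-96

A = [[2,0],[0,5]]; eigenvalues λ = 5, 2.
Eigenvectors: (0,-1) for λ=5, (1,0) for λ=2.
From the initial condition, c_1 = 3, c_2 = -2.
q(ln 2) = (3)(2^5)(-1) + (-2)(2^2)(0) = -96.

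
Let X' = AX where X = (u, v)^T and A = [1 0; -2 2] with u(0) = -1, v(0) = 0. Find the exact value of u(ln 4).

-4

A = [[1,0],[-2,2]]; eigenvalues λ = 2, 1.
Eigenvectors: (0,1) for λ=2, (-1,-2) for λ=1.
From the initial condition, c_1 = 2, c_2 = 1.
u(ln 4) = (2)(4^2)(0) + (1)(4^1)(-1) = -4.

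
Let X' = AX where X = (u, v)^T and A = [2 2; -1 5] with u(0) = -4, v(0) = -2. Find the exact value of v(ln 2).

-16

A = [[2,2],[-1,5]]; eigenvalues λ = 4, 3.
Eigenvectors: (1,1) for λ=4, (-2,-1) for λ=3.
From the initial condition, c_1 = 0, c_2 = 2.
v(ln 2) = (0)(2^4)(1) + (2)(2^3)(-1) = -16.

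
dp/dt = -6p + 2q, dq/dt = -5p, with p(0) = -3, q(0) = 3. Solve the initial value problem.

p(t) = 15e^(-3t)sin(t) - 3e^(-3t)cos(t), q(t) = 24e^(-3t)sin(t) + 3e^(-3t)cos(t)

Coefficient matrix A = [[-6, 2], [-5, 0]].
Characteristic polynomial det(A - λI) = λ^2 + 6λ + 10 = 0.
Eigenvalues λ = -3 ± i (complex conjugate pair).
For λ=-3+i: an eigenvector is (-1,-1) - i(1,2) = (-1 - i, -1 - 2i).
A real fundamental pair from Re and Im of e^((-3+i)t)v: X_1 = e^(-3t)(cos(t)·(-1,-1) + sin(t)·(1,2)), X_2 = e^(-3t)(sin(t)·(-1,-1) - cos(t)·(1,2)).
General solution: C_1X_1 + C_2X_2.
Applying p(0)=-3, q(0)=3 gives C_1=9, C_2=-6.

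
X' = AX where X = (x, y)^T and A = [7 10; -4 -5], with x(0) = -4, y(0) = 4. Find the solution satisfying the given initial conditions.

Coefficient matrix A = [[7, 10], [-4, -5]].
Characteristic polynomial det(A - λI) = λ^2 - 2λ + 5 = 0.
Eigenvalues λ = 1 ± 2i (complex conjugate pair).
For λ=1+2i: an eigenvector is (-2,1) - i(-1,1) = (-2 + i, 1 - i).
A real fundamental pair from Re and Im of e^((1+2i)t)v: X_1 = e^(t)(cos(2t)·(-2,1) + sin(2t)·(-1,1)), X_2 = e^(t)(sin(2t)·(-2,1) - cos(2t)·(-1,1)).
General solution: K_1X_1 + K_2X_2.
Applying x(0)=-4, y(0)=4 gives K_1=0, K_2=-4.

x(t) = 8e^(t)sin(2t) - 4e^(t)cos(2t), y(t) = -4e^(t)sin(2t) + 4e^(t)cos(2t)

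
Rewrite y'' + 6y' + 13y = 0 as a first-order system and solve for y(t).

y(t) = K_1e^(-3t)cos(2t) + K_2e^(-3t)sin(2t)

Let x_1 = y, x_2 = y'. Then x_1' = x_2 and x_2' = -13x_1 - 6x_2.
A = [[0,1],[-13,-6]]; det(A-λI) = λ^2 + 6λ + 13.
Eigenvalues λ = -3 ± 2i.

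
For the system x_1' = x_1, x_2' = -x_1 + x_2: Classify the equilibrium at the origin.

A = [[1,0],[-1,1]]; det(A-λI) = λ^2 - 2λ + 1.
repeated λ = 1 with a single eigenvector.

unstable improper node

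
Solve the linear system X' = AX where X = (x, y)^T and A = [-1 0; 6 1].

x(t) = -C_1e^(-t), y(t) = 3C_1e^(-t) - C_2e^(t)

Coefficient matrix A = [[-1, 0], [6, 1]].
Characteristic polynomial det(A - λI) = λ^2 - 1 = 0.
Eigenvalues λ = -1, 1.
For λ=-1: (A-λI) row 2 is [6, 2], so an eigenvector is (-1, 3).
For λ=1: (A-λI) row 1 is [-2, 0], so an eigenvector is (0, -1).
General solution: C_1e^(-t)(-1,3) + C_2e^(t)(0,-1).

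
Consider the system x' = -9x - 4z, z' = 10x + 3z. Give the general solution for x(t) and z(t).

Coefficient matrix A = [[-9, -4], [10, 3]].
Characteristic polynomial det(A - λI) = λ^2 + 6λ + 13 = 0.
Eigenvalues λ = -3 ± 2i (complex conjugate pair).
For λ=-3+2i: an eigenvector is (1,-2) - i(1,-1) = (1 - i, -2 + i).
A real fundamental pair from Re and Im of e^((-3+2i)t)v: X_1 = e^(-3t)(cos(2t)·(1,-2) + sin(2t)·(1,-1)), X_2 = e^(-3t)(sin(2t)·(1,-2) - cos(2t)·(1,-1)).
General solution: C_1X_1 + C_2X_2.

x(t) = C_1e^(-3t)sin(2t) + C_1e^(-3t)cos(2t) + C_2e^(-3t)sin(2t) - C_2e^(-3t)cos(2t), z(t) = -C_1e^(-3t)sin(2t) - 2C_1e^(-3t)cos(2t) - 2C_2e^(-3t)sin(2t) + C_2e^(-3t)cos(2t)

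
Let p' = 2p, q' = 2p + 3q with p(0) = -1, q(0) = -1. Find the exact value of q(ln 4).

-160

A = [[2,0],[2,3]]; eigenvalues λ = 2, 3.
Eigenvectors: (-1,2) for λ=2, (0,-1) for λ=3.
From the initial condition, c_1 = 1, c_2 = 3.
q(ln 4) = (1)(4^2)(2) + (3)(4^3)(-1) = -160.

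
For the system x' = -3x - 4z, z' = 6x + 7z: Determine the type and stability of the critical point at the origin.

A = [[-3,-4],[6,7]]; det(A-λI) = λ^2 - 4λ + 3.
λ = 1, 3: both positive.

unstable node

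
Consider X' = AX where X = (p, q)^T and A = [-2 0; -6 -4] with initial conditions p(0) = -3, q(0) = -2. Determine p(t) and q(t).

p(t) = -3e^(-2t), q(t) = 9e^(-2t) - 11e^(-4t)

Coefficient matrix A = [[-2, 0], [-6, -4]].
Characteristic polynomial det(A - λI) = λ^2 + 6λ + 8 = 0.
Eigenvalues λ = -4, -2.
For λ=-4: (A-λI) row 1 is [2, 0], so an eigenvector is (0, -1).
For λ=-2: (A-λI) row 2 is [-6, -2], so an eigenvector is (-1, 3).
General solution: c_1e^(-4t)(0,-1) + c_2e^(-2t)(-1,3).
Applying p(0)=-3, q(0)=-2 gives c_1=11, c_2=3.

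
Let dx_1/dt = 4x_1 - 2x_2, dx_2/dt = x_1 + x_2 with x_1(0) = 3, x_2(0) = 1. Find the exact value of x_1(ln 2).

A = [[4,-2],[1,1]]; eigenvalues λ = 2, 3.
Eigenvectors: (-1,-1) for λ=2, (2,1) for λ=3.
From the initial condition, c_1 = 1, c_2 = 2.
x_1(ln 2) = (1)(2^2)(-1) + (2)(2^3)(2) = 28.

28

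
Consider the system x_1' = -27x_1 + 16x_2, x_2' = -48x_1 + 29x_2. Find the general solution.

x_1(t) = -2c_1e^(-3t) - c_2e^(5t), x_2(t) = -3c_1e^(-3t) - 2c_2e^(5t)

Coefficient matrix A = [[-27, 16], [-48, 29]].
Characteristic polynomial det(A - λI) = λ^2 - 2λ - 15 = 0.
Eigenvalues λ = -3, 5.
For λ=-3: (A-λI) row 1 is [-24, 16], so an eigenvector is (-2, -3).
For λ=5: (A-λI) row 1 is [-32, 16], so an eigenvector is (-1, -2).
General solution: c_1e^(-3t)(-2,-3) + c_2e^(5t)(-1,-2).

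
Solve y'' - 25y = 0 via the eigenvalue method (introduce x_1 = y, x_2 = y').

Let x_1 = y, x_2 = y'. Then x_1' = x_2 and x_2' = 25x_1.
A = [[0,1],[25,0]]; det(A-λI) = λ^2 - 25.
Eigenvalues λ = -5, 5 with eigenvectors (1,-5), (1,5).

y(t) = K_1e^(-5t) + K_2e^(5t)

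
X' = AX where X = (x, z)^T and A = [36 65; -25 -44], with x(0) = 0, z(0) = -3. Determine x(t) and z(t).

x(t) = -39e^(-4t)sin(5t), z(t) = 24e^(-4t)sin(5t) - 3e^(-4t)cos(5t)

Coefficient matrix A = [[36, 65], [-25, -44]].
Characteristic polynomial det(A - λI) = λ^2 + 8λ + 41 = 0.
Eigenvalues λ = -4 ± 5i (complex conjugate pair).
For λ=-4+5i: an eigenvector is (-3,2) - i(2,-1) = (-3 - 2i, 2 + i).
A real fundamental pair from Re and Im of e^((-4+5i)t)v: X_1 = e^(-4t)(cos(5t)·(-3,2) + sin(5t)·(2,-1)), X_2 = e^(-4t)(sin(5t)·(-3,2) - cos(5t)·(2,-1)).
General solution: c_1X_1 + c_2X_2.
Applying x(0)=0, z(0)=-3 gives c_1=-6, c_2=9.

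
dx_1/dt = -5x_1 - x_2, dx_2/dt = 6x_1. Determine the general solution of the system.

Coefficient matrix A = [[-5, -1], [6, 0]].
Characteristic polynomial det(A - λI) = λ^2 + 5λ + 6 = 0.
Eigenvalues λ = -2, -3.
For λ=-2: (A-λI) row 1 is [-3, -1], so an eigenvector is (1, -3).
For λ=-3: (A-λI) row 1 is [-2, -1], so an eigenvector is (1, -2).
General solution: c_1e^(-2t)(1,-3) + c_2e^(-3t)(1,-2).

x_1(t) = c_1e^(-2t) + c_2e^(-3t), x_2(t) = -3c_1e^(-2t) - 2c_2e^(-3t)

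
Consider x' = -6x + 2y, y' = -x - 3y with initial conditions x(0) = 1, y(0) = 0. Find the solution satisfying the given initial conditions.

Coefficient matrix A = [[-6, 2], [-1, -3]].
Characteristic polynomial det(A - λI) = λ^2 + 9λ + 20 = 0.
Eigenvalues λ = -4, -5.
For λ=-4: (A-λI) row 1 is [-2, 2], so an eigenvector is (1, 1).
For λ=-5: (A-λI) row 1 is [-1, 2], so an eigenvector is (-2, -1).
General solution: c_1e^(-4t)(1,1) + c_2e^(-5t)(-2,-1).
Applying x(0)=1, y(0)=0 gives c_1=-1, c_2=-1.

x(t) = -e^(-4t) + 2e^(-5t), y(t) = -e^(-4t) + e^(-5t)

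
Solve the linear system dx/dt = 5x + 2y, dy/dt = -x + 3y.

Coefficient matrix A = [[5, 2], [-1, 3]].
Characteristic polynomial det(A - λI) = λ^2 - 8λ + 17 = 0.
Eigenvalues λ = 4 ± i (complex conjugate pair).
For λ=4+i: an eigenvector is (-1,0) - i(-1,1) = (-1 + i, 0 - i).
A real fundamental pair from Re and Im of e^((4+i)t)v: X_1 = e^(4t)(cos(t)·(-1,0) + sin(t)·(-1,1)), X_2 = e^(4t)(sin(t)·(-1,0) - cos(t)·(-1,1)).
General solution: K_1X_1 + K_2X_2.

x(t) = -K_1e^(4t)sin(t) - K_1e^(4t)cos(t) - K_2e^(4t)sin(t) + K_2e^(4t)cos(t), y(t) = K_1e^(4t)sin(t) - K_2e^(4t)cos(t)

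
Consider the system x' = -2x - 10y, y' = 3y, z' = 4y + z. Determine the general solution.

Coefficient matrix A = [[-2, -10, 0], [0, 3, 0], [0, 4, 1]].
det(A - λI) = 0 gives eigenvalues λ = 1, 3, -2.
For λ=1: eigenvector (0,0,1).
For λ=3: eigenvector (-2,1,2).
For λ=-2: eigenvector (1,0,0).
General solution: c_1e^(t)(0,0,1) + c_2e^(3t)(-2,1,2) + c_3e^(-2t)(1,0,0).

x(t) = -2c_2e^(3t) + c_3e^(-2t), y(t) = c_2e^(3t), z(t) = c_1e^(t) + 2c_2e^(3t)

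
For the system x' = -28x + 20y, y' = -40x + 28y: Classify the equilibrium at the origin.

center

A = [[-28,20],[-40,28]]; det(A-λI) = λ^2 + 16.
λ = 0 ± 4i: zero real part.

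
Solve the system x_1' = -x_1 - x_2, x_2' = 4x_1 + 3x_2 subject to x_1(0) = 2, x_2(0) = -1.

x_1(t) = -3te^(t) + 2e^(t), x_2(t) = 6te^(t) - e^(t)

Coefficient matrix A = [[-1, -1], [4, 3]].
Characteristic polynomial det(A - λI) = λ^2 - 2λ + 1 = 0.
Single eigenvalue λ = 1 with algebraic multiplicity 2.
Eigenvector v = (-1,2); generalized eigenvector w with (A-λI)w=v is (0,1).
General solution: e^(t)[K_1·v + K_2·(t·v + w)].
Applying x_1(0)=2, x_2(0)=-1 gives K_1=-2, K_2=3.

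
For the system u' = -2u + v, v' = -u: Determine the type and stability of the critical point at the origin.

A = [[-2,1],[-1,0]]; det(A-λI) = λ^2 + 2λ + 1.
repeated λ = -1 with a single eigenvector.

stable improper node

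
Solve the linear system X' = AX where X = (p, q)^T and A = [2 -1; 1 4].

p(t) = c_1e^(3t) + c_2te^(3t) - 3c_2e^(3t), q(t) = -c_1e^(3t) - c_2te^(3t) + 2c_2e^(3t)

Coefficient matrix A = [[2, -1], [1, 4]].
Characteristic polynomial det(A - λI) = λ^2 - 6λ + 9 = 0.
Single eigenvalue λ = 3 with algebraic multiplicity 2.
Eigenvector v = (1,-1); generalized eigenvector w with (A-λI)w=v is (-3,2).
General solution: e^(3t)[c_1·v + c_2·(t·v + w)].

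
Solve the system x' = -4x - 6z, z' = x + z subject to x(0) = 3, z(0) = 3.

Coefficient matrix A = [[-4, -6], [1, 1]].
Characteristic polynomial det(A - λI) = λ^2 + 3λ + 2 = 0.
Eigenvalues λ = -2, -1.
For λ=-2: (A-λI) row 1 is [-2, -6], so an eigenvector is (3, -1).
For λ=-1: (A-λI) row 1 is [-3, -6], so an eigenvector is (2, -1).
General solution: K_1e^(-2t)(3,-1) + K_2e^(-t)(2,-1).
Applying x(0)=3, z(0)=3 gives K_1=9, K_2=-12.

x(t) = -24e^(-t) + 27e^(-2t), z(t) = 12e^(-t) - 9e^(-2t)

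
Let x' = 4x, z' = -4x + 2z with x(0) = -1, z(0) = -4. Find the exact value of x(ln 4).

A = [[4,0],[-4,2]]; eigenvalues λ = 2, 4.
Eigenvectors: (0,1) for λ=2, (1,-2) for λ=4.
From the initial condition, c_1 = -6, c_2 = -1.
x(ln 4) = (-6)(4^2)(0) + (-1)(4^4)(1) = -256.

-256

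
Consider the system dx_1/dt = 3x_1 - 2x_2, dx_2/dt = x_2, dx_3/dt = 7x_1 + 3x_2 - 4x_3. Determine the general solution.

Coefficient matrix A = [[3, -2, 0], [0, 1, 0], [7, 3, -4]].
det(A - λI) = 0 gives eigenvalues λ = 1, 3, -4.
For λ=1: eigenvector (1,1,2).
For λ=3: eigenvector (-1,0,-1).
For λ=-4: eigenvector (0,0,1).
General solution: c_1e^(t)(1,1,2) + c_2e^(3t)(-1,0,-1) + c_3e^(-4t)(0,0,1).

x_1(t) = c_1e^(t) - c_2e^(3t), x_2(t) = c_1e^(t), x_3(t) = 2c_1e^(t) - c_2e^(3t) + c_3e^(-4t)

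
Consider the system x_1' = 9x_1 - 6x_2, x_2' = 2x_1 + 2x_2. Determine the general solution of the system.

x_1(t) = 3C_1e^(5t) + 2C_2e^(6t), x_2(t) = 2C_1e^(5t) + C_2e^(6t)

Coefficient matrix A = [[9, -6], [2, 2]].
Characteristic polynomial det(A - λI) = λ^2 - 11λ + 30 = 0.
Eigenvalues λ = 5, 6.
For λ=5: (A-λI) row 1 is [4, -6], so an eigenvector is (3, 2).
For λ=6: (A-λI) row 1 is [3, -6], so an eigenvector is (2, 1).
General solution: C_1e^(5t)(3,2) + C_2e^(6t)(2,1).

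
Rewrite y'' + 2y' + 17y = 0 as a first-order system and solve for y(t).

Let x_1 = y, x_2 = y'. Then x_1' = x_2 and x_2' = -17x_1 - 2x_2.
A = [[0,1],[-17,-2]]; det(A-λI) = λ^2 + 2λ + 17.
Eigenvalues λ = -1 ± 4i.

y(t) = K_1e^(-t)cos(4t) + K_2e^(-t)sin(4t)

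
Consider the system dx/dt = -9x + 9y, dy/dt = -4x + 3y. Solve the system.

Coefficient matrix A = [[-9, 9], [-4, 3]].
Characteristic polynomial det(A - λI) = λ^2 + 6λ + 9 = 0.
Single eigenvalue λ = -3 with algebraic multiplicity 2.
Eigenvector v = (3,2); generalized eigenvector w with (A-λI)w=v is (1,1).
General solution: e^(-3t)[c_1·v + c_2·(t·v + w)].

x(t) = 3c_1e^(-3t) + 3c_2te^(-3t) + c_2e^(-3t), y(t) = 2c_1e^(-3t) + 2c_2te^(-3t) + c_2e^(-3t)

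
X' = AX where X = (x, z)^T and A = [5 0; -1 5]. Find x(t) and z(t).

x(t) = c_2e^(5t), z(t) = -c_1e^(5t) - c_2te^(5t) - 3c_2e^(5t)

Coefficient matrix A = [[5, 0], [-1, 5]].
Characteristic polynomial det(A - λI) = λ^2 - 10λ + 25 = 0.
Single eigenvalue λ = 5 with algebraic multiplicity 2.
Eigenvector v = (0,-1); generalized eigenvector w with (A-λI)w=v is (1,-3).
General solution: e^(5t)[c_1·v + c_2·(t·v + w)].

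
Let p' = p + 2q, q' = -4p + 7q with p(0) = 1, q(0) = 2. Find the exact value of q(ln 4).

A = [[1,2],[-4,7]]; eigenvalues λ = 5, 3.
Eigenvectors: (1,2) for λ=5, (-1,-1) for λ=3.
From the initial condition, c_1 = 1, c_2 = 0.
q(ln 4) = (1)(4^5)(2) + (0)(4^3)(-1) = 2048.

2048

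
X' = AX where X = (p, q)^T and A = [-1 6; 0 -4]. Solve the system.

Coefficient matrix A = [[-1, 6], [0, -4]].
Characteristic polynomial det(A - λI) = λ^2 + 5λ + 4 = 0.
Eigenvalues λ = -4, -1.
For λ=-4: (A-λI) row 1 is [3, 6], so an eigenvector is (2, -1).
For λ=-1: (A-λI) row 1 is [0, 6], so an eigenvector is (-1, 0).
General solution: c_1e^(-4t)(2,-1) + c_2e^(-t)(-1,0).

p(t) = 2c_1e^(-4t) - c_2e^(-t), q(t) = -c_1e^(-4t)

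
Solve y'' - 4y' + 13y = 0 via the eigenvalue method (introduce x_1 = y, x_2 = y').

y(t) = C_1e^(2t)cos(3t) + C_2e^(2t)sin(3t)

Let x_1 = y, x_2 = y'. Then x_1' = x_2 and x_2' = -13x_1 + 4x_2.
A = [[0,1],[-13,4]]; det(A-λI) = λ^2 - 4λ + 13.
Eigenvalues λ = 2 ± 3i.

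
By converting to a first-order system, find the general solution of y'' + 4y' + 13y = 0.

Let x_1 = y, x_2 = y'. Then x_1' = x_2 and x_2' = -13x_1 - 4x_2.
A = [[0,1],[-13,-4]]; det(A-λI) = λ^2 + 4λ + 13.
Eigenvalues λ = -2 ± 3i.

y(t) = C_1e^(-2t)cos(3t) + C_2e^(-2t)sin(3t)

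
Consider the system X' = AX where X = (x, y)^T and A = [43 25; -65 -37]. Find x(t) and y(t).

x(t) = 2K_1e^(3t)sin(5t) - K_1e^(3t)cos(5t) - K_2e^(3t)sin(5t) - 2K_2e^(3t)cos(5t), y(t) = -3K_1e^(3t)sin(5t) + 2K_1e^(3t)cos(5t) + 2K_2e^(3t)sin(5t) + 3K_2e^(3t)cos(5t)

Coefficient matrix A = [[43, 25], [-65, -37]].
Characteristic polynomial det(A - λI) = λ^2 - 6λ + 34 = 0.
Eigenvalues λ = 3 ± 5i (complex conjugate pair).
For λ=3+5i: an eigenvector is (-1,2) - i(2,-3) = (-1 - 2i, 2 + 3i).
A real fundamental pair from Re and Im of e^((3+5i)t)v: X_1 = e^(3t)(cos(5t)·(-1,2) + sin(5t)·(2,-3)), X_2 = e^(3t)(sin(5t)·(-1,2) - cos(5t)·(2,-3)).
General solution: K_1X_1 + K_2X_2.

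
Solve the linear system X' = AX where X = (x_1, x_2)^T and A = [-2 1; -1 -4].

x_1(t) = -c_1e^(-3t) - c_2te^(-3t) + c_2e^(-3t), x_2(t) = c_1e^(-3t) + c_2te^(-3t) - 2c_2e^(-3t)

Coefficient matrix A = [[-2, 1], [-1, -4]].
Characteristic polynomial det(A - λI) = λ^2 + 6λ + 9 = 0.
Single eigenvalue λ = -3 with algebraic multiplicity 2.
Eigenvector v = (-1,1); generalized eigenvector w with (A-λI)w=v is (1,-2).
General solution: e^(-3t)[c_1·v + c_2·(t·v + w)].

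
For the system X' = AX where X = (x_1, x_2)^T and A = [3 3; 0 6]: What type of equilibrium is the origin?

A = [[3,3],[0,6]]; det(A-λI) = λ^2 - 9λ + 18.
λ = 3, 6: both positive.

unstable node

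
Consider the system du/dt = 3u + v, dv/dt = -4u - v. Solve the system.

Coefficient matrix A = [[3, 1], [-4, -1]].
Characteristic polynomial det(A - λI) = λ^2 - 2λ + 1 = 0.
Single eigenvalue λ = 1 with algebraic multiplicity 2.
Eigenvector v = (1,-2); generalized eigenvector w with (A-λI)w=v is (0,1).
General solution: e^(t)[C_1·v + C_2·(t·v + w)].

u(t) = C_1e^(t) + C_2te^(t), v(t) = -2C_1e^(t) - 2C_2te^(t) + C_2e^(t)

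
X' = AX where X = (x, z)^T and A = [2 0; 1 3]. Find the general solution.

x(t) = -C_2e^(2t), z(t) = C_1e^(3t) + C_2e^(2t)

Coefficient matrix A = [[2, 0], [1, 3]].
Characteristic polynomial det(A - λI) = λ^2 - 5λ + 6 = 0.
Eigenvalues λ = 3, 2.
For λ=3: (A-λI) row 1 is [-1, 0], so an eigenvector is (0, 1).
For λ=2: (A-λI) row 2 is [1, 1], so an eigenvector is (-1, 1).
General solution: C_1e^(3t)(0,1) + C_2e^(2t)(-1,1).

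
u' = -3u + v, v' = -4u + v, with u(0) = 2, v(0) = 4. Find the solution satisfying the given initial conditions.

Coefficient matrix A = [[-3, 1], [-4, 1]].
Characteristic polynomial det(A - λI) = λ^2 + 2λ + 1 = 0.
Single eigenvalue λ = -1 with algebraic multiplicity 2.
Eigenvector v = (1,2); generalized eigenvector w with (A-λI)w=v is (-1,-1).
General solution: e^(-t)[K_1·v + K_2·(t·v + w)].
Applying u(0)=2, v(0)=4 gives K_1=2, K_2=0.

u(t) = 2e^(-t), v(t) = 4e^(-t)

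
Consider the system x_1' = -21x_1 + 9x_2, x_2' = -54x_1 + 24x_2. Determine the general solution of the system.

x_1(t) = -c_1e^(6t) - c_2e^(-3t), x_2(t) = -3c_1e^(6t) - 2c_2e^(-3t)

Coefficient matrix A = [[-21, 9], [-54, 24]].
Characteristic polynomial det(A - λI) = λ^2 - 3λ - 18 = 0.
Eigenvalues λ = 6, -3.
For λ=6: (A-λI) row 1 is [-27, 9], so an eigenvector is (-1, -3).
For λ=-3: (A-λI) row 1 is [-18, 9], so an eigenvector is (-1, -2).
General solution: c_1e^(6t)(-1,-3) + c_2e^(-3t)(-1,-2).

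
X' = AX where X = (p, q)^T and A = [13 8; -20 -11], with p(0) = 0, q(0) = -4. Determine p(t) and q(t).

Coefficient matrix A = [[13, 8], [-20, -11]].
Characteristic polynomial det(A - λI) = λ^2 - 2λ + 17 = 0.
Eigenvalues λ = 1 ± 4i (complex conjugate pair).
For λ=1+4i: an eigenvector is (1,-1) - i(1,-2) = (1 - i, -1 + 2i).
A real fundamental pair from Re and Im of e^((1+4i)t)v: X_1 = e^(t)(cos(4t)·(1,-1) + sin(4t)·(1,-2)), X_2 = e^(t)(sin(4t)·(1,-1) - cos(4t)·(1,-2)).
General solution: K_1X_1 + K_2X_2.
Applying p(0)=0, q(0)=-4 gives K_1=-4, K_2=-4.

p(t) = -8e^(t)sin(4t), q(t) = 12e^(t)sin(4t) - 4e^(t)cos(4t)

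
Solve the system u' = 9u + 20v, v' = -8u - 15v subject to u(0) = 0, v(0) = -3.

u(t) = -15e^(-3t)sin(4t), v(t) = 9e^(-3t)sin(4t) - 3e^(-3t)cos(4t)

Coefficient matrix A = [[9, 20], [-8, -15]].
Characteristic polynomial det(A - λI) = λ^2 + 6λ + 25 = 0.
Eigenvalues λ = -3 ± 4i (complex conjugate pair).
For λ=-3+4i: an eigenvector is (-2,1) - i(-1,1) = (-2 + i, 1 - i).
A real fundamental pair from Re and Im of e^((-3+4i)t)v: X_1 = e^(-3t)(cos(4t)·(-2,1) + sin(4t)·(-1,1)), X_2 = e^(-3t)(sin(4t)·(-2,1) - cos(4t)·(-1,1)).
General solution: K_1X_1 + K_2X_2.
Applying u(0)=0, v(0)=-3 gives K_1=3, K_2=6.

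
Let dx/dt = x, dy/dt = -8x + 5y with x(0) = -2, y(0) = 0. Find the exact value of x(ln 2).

-4

A = [[1,0],[-8,5]]; eigenvalues λ = 1, 5.
Eigenvectors: (1,2) for λ=1, (0,-1) for λ=5.
From the initial condition, c_1 = -2, c_2 = -4.
x(ln 2) = (-2)(2^1)(1) + (-4)(2^5)(0) = -4.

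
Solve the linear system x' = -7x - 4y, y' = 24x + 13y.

x(t) = c_1e^(t) - c_2e^(5t), y(t) = -2c_1e^(t) + 3c_2e^(5t)

Coefficient matrix A = [[-7, -4], [24, 13]].
Characteristic polynomial det(A - λI) = λ^2 - 6λ + 5 = 0.
Eigenvalues λ = 1, 5.
For λ=1: (A-λI) row 1 is [-8, -4], so an eigenvector is (1, -2).
For λ=5: (A-λI) row 1 is [-12, -4], so an eigenvector is (-1, 3).
General solution: c_1e^(t)(1,-2) + c_2e^(5t)(-1,3).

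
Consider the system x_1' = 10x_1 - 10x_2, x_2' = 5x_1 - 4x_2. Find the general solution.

x_1(t) = -3c_1e^(3t)sin(t) + c_1e^(3t)cos(t) + c_2e^(3t)sin(t) + 3c_2e^(3t)cos(t), x_2(t) = -2c_1e^(3t)sin(t) + c_1e^(3t)cos(t) + c_2e^(3t)sin(t) + 2c_2e^(3t)cos(t)

Coefficient matrix A = [[10, -10], [5, -4]].
Characteristic polynomial det(A - λI) = λ^2 - 6λ + 10 = 0.
Eigenvalues λ = 3 ± i (complex conjugate pair).
For λ=3+i: an eigenvector is (1,1) - i(-3,-2) = (1 + 3i, 1 + 2i).
A real fundamental pair from Re and Im of e^((3+i)t)v: X_1 = e^(3t)(cos(t)·(1,1) + sin(t)·(-3,-2)), X_2 = e^(3t)(sin(t)·(1,1) - cos(t)·(-3,-2)).
General solution: c_1X_1 + c_2X_2.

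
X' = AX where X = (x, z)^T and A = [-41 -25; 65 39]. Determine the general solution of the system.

x(t) = 2c_1e^(-t)sin(5t) + c_1e^(-t)cos(5t) + c_2e^(-t)sin(5t) - 2c_2e^(-t)cos(5t), z(t) = -3c_1e^(-t)sin(5t) - 2c_1e^(-t)cos(5t) - 2c_2e^(-t)sin(5t) + 3c_2e^(-t)cos(5t)

Coefficient matrix A = [[-41, -25], [65, 39]].
Characteristic polynomial det(A - λI) = λ^2 + 2λ + 26 = 0.
Eigenvalues λ = -1 ± 5i (complex conjugate pair).
For λ=-1+5i: an eigenvector is (1,-2) - i(2,-3) = (1 - 2i, -2 + 3i).
A real fundamental pair from Re and Im of e^((-1+5i)t)v: X_1 = e^(-t)(cos(5t)·(1,-2) + sin(5t)·(2,-3)), X_2 = e^(-t)(sin(5t)·(1,-2) - cos(5t)·(2,-3)).
General solution: c_1X_1 + c_2X_2.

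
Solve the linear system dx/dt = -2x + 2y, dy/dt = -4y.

Coefficient matrix A = [[-2, 2], [0, -4]].
Characteristic polynomial det(A - λI) = λ^2 + 6λ + 8 = 0.
Eigenvalues λ = -4, -2.
For λ=-4: (A-λI) row 1 is [2, 2], so an eigenvector is (-1, 1).
For λ=-2: (A-λI) row 1 is [0, 2], so an eigenvector is (-1, 0).
General solution: C_1e^(-4t)(-1,1) + C_2e^(-2t)(-1,0).

x(t) = -C_1e^(-4t) - C_2e^(-2t), y(t) = C_1e^(-4t)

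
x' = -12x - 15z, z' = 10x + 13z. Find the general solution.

Coefficient matrix A = [[-12, -15], [10, 13]].
Characteristic polynomial det(A - λI) = λ^2 - λ - 6 = 0.
Eigenvalues λ = 3, -2.
For λ=3: (A-λI) row 1 is [-15, -15], so an eigenvector is (1, -1).
For λ=-2: (A-λI) row 1 is [-10, -15], so an eigenvector is (-3, 2).
General solution: C_1e^(3t)(1,-1) + C_2e^(-2t)(-3,2).

x(t) = C_1e^(3t) - 3C_2e^(-2t), z(t) = -C_1e^(3t) + 2C_2e^(-2t)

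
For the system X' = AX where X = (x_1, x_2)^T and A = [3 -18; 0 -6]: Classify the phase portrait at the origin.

A = [[3,-18],[0,-6]]; det(A-λI) = λ^2 + 3λ - 18.
λ = 3, -6: opposite signs.

saddle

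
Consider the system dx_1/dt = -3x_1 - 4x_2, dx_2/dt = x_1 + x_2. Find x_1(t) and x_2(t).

Coefficient matrix A = [[-3, -4], [1, 1]].
Characteristic polynomial det(A - λI) = λ^2 + 2λ + 1 = 0.
Single eigenvalue λ = -1 with algebraic multiplicity 2.
Eigenvector v = (-2,1); generalized eigenvector w with (A-λI)w=v is (1,0).
General solution: e^(-t)[c_1·v + c_2·(t·v + w)].

x_1(t) = -2c_1e^(-t) - 2c_2te^(-t) + c_2e^(-t), x_2(t) = c_1e^(-t) + c_2te^(-t)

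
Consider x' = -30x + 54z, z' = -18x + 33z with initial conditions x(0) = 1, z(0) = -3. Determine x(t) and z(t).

Coefficient matrix A = [[-30, 54], [-18, 33]].
Characteristic polynomial det(A - λI) = λ^2 - 3λ - 18 = 0.
Eigenvalues λ = -3, 6.
For λ=-3: (A-λI) row 1 is [-27, 54], so an eigenvector is (2, 1).
For λ=6: (A-λI) row 1 is [-36, 54], so an eigenvector is (3, 2).
General solution: C_1e^(-3t)(2,1) + C_2e^(6t)(3,2).
Applying x(0)=1, z(0)=-3 gives C_1=11, C_2=-7.

x(t) = -21e^(6t) + 22e^(-3t), z(t) = -14e^(6t) + 11e^(-3t)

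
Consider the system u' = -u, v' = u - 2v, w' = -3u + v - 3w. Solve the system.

u(t) = K_2e^(-t), v(t) = -K_1e^(-2t) + K_2e^(-t), w(t) = -K_1e^(-2t) - K_2e^(-t) + K_3e^(-3t)

Coefficient matrix A = [[-1, 0, 0], [1, -2, 0], [-3, 1, -3]].
det(A - λI) = 0 gives eigenvalues λ = -2, -1, -3.
For λ=-2: eigenvector (0,-1,-1).
For λ=-1: eigenvector (1,1,-1).
For λ=-3: eigenvector (0,0,1).
General solution: K_1e^(-2t)(0,-1,-1) + K_2e^(-t)(1,1,-1) + K_3e^(-3t)(0,0,1).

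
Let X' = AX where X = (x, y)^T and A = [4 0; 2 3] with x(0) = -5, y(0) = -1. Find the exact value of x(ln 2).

-80

A = [[4,0],[2,3]]; eigenvalues λ = 3, 4.
Eigenvectors: (0,1) for λ=3, (1,2) for λ=4.
From the initial condition, c_1 = 9, c_2 = -5.
x(ln 2) = (9)(2^3)(0) + (-5)(2^4)(1) = -80.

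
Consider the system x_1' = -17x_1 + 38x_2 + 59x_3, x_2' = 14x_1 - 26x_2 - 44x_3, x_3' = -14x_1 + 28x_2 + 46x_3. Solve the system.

Coefficient matrix A = [[-17, 38, 59], [14, -26, -44], [-14, 28, 46]].
det(A - λI) = 0 gives eigenvalues λ = -3, 2, 4.
For λ=-3: eigenvector (3,-2,2).
For λ=2: eigenvector (2,1,0).
For λ=4: eigenvector (1,-1,1).
General solution: K_1e^(-3t)(3,-2,2) + K_2e^(2t)(2,1,0) + K_3e^(4t)(1,-1,1).

x_1(t) = 3K_1e^(-3t) + 2K_2e^(2t) + K_3e^(4t), x_2(t) = -2K_1e^(-3t) + K_2e^(2t) - K_3e^(4t), x_3(t) = 2K_1e^(-3t) + K_3e^(4t)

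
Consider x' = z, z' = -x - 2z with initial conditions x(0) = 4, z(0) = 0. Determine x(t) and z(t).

Coefficient matrix A = [[0, 1], [-1, -2]].
Characteristic polynomial det(A - λI) = λ^2 + 2λ + 1 = 0.
Single eigenvalue λ = -1 with algebraic multiplicity 2.
Eigenvector v = (1,-1); generalized eigenvector w with (A-λI)w=v is (-2,3).
General solution: e^(-t)[C_1·v + C_2·(t·v + w)].
Applying x(0)=4, z(0)=0 gives C_1=12, C_2=4.

x(t) = 4te^(-t) + 4e^(-t), z(t) = -4te^(-t)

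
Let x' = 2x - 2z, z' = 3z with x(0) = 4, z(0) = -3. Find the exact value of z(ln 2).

-24

A = [[2,-2],[0,3]]; eigenvalues λ = 2, 3.
Eigenvectors: (1,0) for λ=2, (2,-1) for λ=3.
From the initial condition, c_1 = -2, c_2 = 3.
z(ln 2) = (-2)(2^2)(0) + (3)(2^3)(-1) = -24.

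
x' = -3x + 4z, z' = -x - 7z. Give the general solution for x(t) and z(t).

x(t) = -2C_1e^(-5t) - 2C_2te^(-5t) - 3C_2e^(-5t), z(t) = C_1e^(-5t) + C_2te^(-5t) + C_2e^(-5t)

Coefficient matrix A = [[-3, 4], [-1, -7]].
Characteristic polynomial det(A - λI) = λ^2 + 10λ + 25 = 0.
Single eigenvalue λ = -5 with algebraic multiplicity 2.
Eigenvector v = (-2,1); generalized eigenvector w with (A-λI)w=v is (-3,1).
General solution: e^(-5t)[C_1·v + C_2·(t·v + w)].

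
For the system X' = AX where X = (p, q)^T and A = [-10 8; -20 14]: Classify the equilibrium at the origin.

A = [[-10,8],[-20,14]]; det(A-λI) = λ^2 - 4λ + 20.
λ = 2 ± 4i: positive real part.

unstable spiral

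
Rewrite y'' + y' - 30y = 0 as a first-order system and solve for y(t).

Let x_1 = y, x_2 = y'. Then x_1' = x_2 and x_2' = 30x_1 - x_2.
A = [[0,1],[30,-1]]; det(A-λI) = λ^2 + λ - 30.
Eigenvalues λ = 5, -6 with eigenvectors (1,5), (1,-6).

y(t) = K_1e^(5t) + K_2e^(-6t)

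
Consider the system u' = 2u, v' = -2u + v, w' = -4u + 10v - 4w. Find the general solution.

Coefficient matrix A = [[2, 0, 0], [-2, 1, 0], [-4, 10, -4]].
det(A - λI) = 0 gives eigenvalues λ = 2, 1, -4.
For λ=2: eigenvector (1,-2,-4).
For λ=1: eigenvector (0,1,2).
For λ=-4: eigenvector (0,0,1).
General solution: C_1e^(2t)(1,-2,-4) + C_2e^(t)(0,1,2) + C_3e^(-4t)(0,0,1).

u(t) = C_1e^(2t), v(t) = -2C_1e^(2t) + C_2e^(t), w(t) = -4C_1e^(2t) + 2C_2e^(t) + C_3e^(-4t)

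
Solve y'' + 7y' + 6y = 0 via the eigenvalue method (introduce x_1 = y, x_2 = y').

Let x_1 = y, x_2 = y'. Then x_1' = x_2 and x_2' = -6x_1 - 7x_2.
A = [[0,1],[-6,-7]]; det(A-λI) = λ^2 + 7λ + 6.
Eigenvalues λ = -1, -6 with eigenvectors (1,-1), (1,-6).

y(t) = c_1e^(-t) + c_2e^(-6t)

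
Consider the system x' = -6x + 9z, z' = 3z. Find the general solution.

x(t) = -C_1e^(-6t) + C_2e^(3t), z(t) = C_2e^(3t)

Coefficient matrix A = [[-6, 9], [0, 3]].
Characteristic polynomial det(A - λI) = λ^2 + 3λ - 18 = 0.
Eigenvalues λ = -6, 3.
For λ=-6: (A-λI) row 1 is [0, 9], so an eigenvector is (-1, 0).
For λ=3: (A-λI) row 1 is [-9, 9], so an eigenvector is (1, 1).
General solution: C_1e^(-6t)(-1,0) + C_2e^(3t)(1,1).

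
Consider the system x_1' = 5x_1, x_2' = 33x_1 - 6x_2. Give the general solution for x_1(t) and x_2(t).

x_1(t) = -K_2e^(5t), x_2(t) = -K_1e^(-6t) - 3K_2e^(5t)

Coefficient matrix A = [[5, 0], [33, -6]].
Characteristic polynomial det(A - λI) = λ^2 + λ - 30 = 0.
Eigenvalues λ = -6, 5.
For λ=-6: (A-λI) row 1 is [11, 0], so an eigenvector is (0, -1).
For λ=5: (A-λI) row 2 is [33, -11], so an eigenvector is (-1, -3).
General solution: K_1e^(-6t)(0,-1) + K_2e^(5t)(-1,-3).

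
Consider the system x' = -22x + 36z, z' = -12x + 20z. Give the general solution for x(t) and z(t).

x(t) = 3c_1e^(2t) + 2c_2e^(-4t), z(t) = 2c_1e^(2t) + c_2e^(-4t)

Coefficient matrix A = [[-22, 36], [-12, 20]].
Characteristic polynomial det(A - λI) = λ^2 + 2λ - 8 = 0.
Eigenvalues λ = 2, -4.
For λ=2: (A-λI) row 1 is [-24, 36], so an eigenvector is (3, 2).
For λ=-4: (A-λI) row 1 is [-18, 36], so an eigenvector is (2, 1).
General solution: c_1e^(2t)(3,2) + c_2e^(-4t)(2,1).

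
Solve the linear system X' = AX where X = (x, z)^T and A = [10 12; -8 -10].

Coefficient matrix A = [[10, 12], [-8, -10]].
Characteristic polynomial det(A - λI) = λ^2 - 4 = 0.
Eigenvalues λ = 2, -2.
For λ=2: (A-λI) row 1 is [8, 12], so an eigenvector is (3, -2).
For λ=-2: (A-λI) row 1 is [12, 12], so an eigenvector is (-1, 1).
General solution: c_1e^(2t)(3,-2) + c_2e^(-2t)(-1,1).

x(t) = 3c_1e^(2t) - c_2e^(-2t), z(t) = -2c_1e^(2t) + c_2e^(-2t)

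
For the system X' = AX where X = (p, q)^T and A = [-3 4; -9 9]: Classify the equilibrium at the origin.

unstable improper node

A = [[-3,4],[-9,9]]; det(A-λI) = λ^2 - 6λ + 9.
repeated λ = 3 with a single eigenvector.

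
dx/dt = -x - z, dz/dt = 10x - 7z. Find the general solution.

Coefficient matrix A = [[-1, -1], [10, -7]].
Characteristic polynomial det(A - λI) = λ^2 + 8λ + 17 = 0.
Eigenvalues λ = -4 ± i (complex conjugate pair).
For λ=-4+i: an eigenvector is (1,3) - i(0,1) = (1, 3 - i).
A real fundamental pair from Re and Im of e^((-4+i)t)v: X_1 = e^(-4t)(cos(t)·(1,3) + sin(t)·(0,1)), X_2 = e^(-4t)(sin(t)·(1,3) - cos(t)·(0,1)).
General solution: K_1X_1 + K_2X_2.

x(t) = K_1e^(-4t)cos(t) + K_2e^(-4t)sin(t), z(t) = K_1e^(-4t)sin(t) + 3K_1e^(-4t)cos(t) + 3K_2e^(-4t)sin(t) - K_2e^(-4t)cos(t)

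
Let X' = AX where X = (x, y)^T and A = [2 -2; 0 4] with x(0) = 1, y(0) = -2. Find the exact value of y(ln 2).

-32

A = [[2,-2],[0,4]]; eigenvalues λ = 4, 2.
Eigenvectors: (1,-1) for λ=4, (-1,0) for λ=2.
From the initial condition, c_1 = 2, c_2 = 1.
y(ln 2) = (2)(2^4)(-1) + (1)(2^2)(0) = -32.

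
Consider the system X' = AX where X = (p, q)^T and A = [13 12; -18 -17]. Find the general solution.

p(t) = -C_1e^(t) - 2C_2e^(-5t), q(t) = C_1e^(t) + 3C_2e^(-5t)

Coefficient matrix A = [[13, 12], [-18, -17]].
Characteristic polynomial det(A - λI) = λ^2 + 4λ - 5 = 0.
Eigenvalues λ = 1, -5.
For λ=1: (A-λI) row 1 is [12, 12], so an eigenvector is (-1, 1).
For λ=-5: (A-λI) row 1 is [18, 12], so an eigenvector is (-2, 3).
General solution: C_1e^(t)(-1,1) + C_2e^(-5t)(-2,3).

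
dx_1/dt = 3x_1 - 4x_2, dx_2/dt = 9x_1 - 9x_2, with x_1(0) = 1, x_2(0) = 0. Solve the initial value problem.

Coefficient matrix A = [[3, -4], [9, -9]].
Characteristic polynomial det(A - λI) = λ^2 + 6λ + 9 = 0.
Single eigenvalue λ = -3 with algebraic multiplicity 2.
Eigenvector v = (-2,-3); generalized eigenvector w with (A-λI)w=v is (-1,-1).
General solution: e^(-3t)[C_1·v + C_2·(t·v + w)].
Applying x_1(0)=1, x_2(0)=0 gives C_1=1, C_2=-3.

x_1(t) = 6te^(-3t) + e^(-3t), x_2(t) = 9te^(-3t)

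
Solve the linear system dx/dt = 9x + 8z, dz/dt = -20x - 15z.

Coefficient matrix A = [[9, 8], [-20, -15]].
Characteristic polynomial det(A - λI) = λ^2 + 6λ + 25 = 0.
Eigenvalues λ = -3 ± 4i (complex conjugate pair).
For λ=-3+4i: an eigenvector is (1,-1) - i(1,-2) = (1 - i, -1 + 2i).
A real fundamental pair from Re and Im of e^((-3+4i)t)v: X_1 = e^(-3t)(cos(4t)·(1,-1) + sin(4t)·(1,-2)), X_2 = e^(-3t)(sin(4t)·(1,-1) - cos(4t)·(1,-2)).
General solution: C_1X_1 + C_2X_2.

x(t) = C_1e^(-3t)sin(4t) + C_1e^(-3t)cos(4t) + C_2e^(-3t)sin(4t) - C_2e^(-3t)cos(4t), z(t) = -2C_1e^(-3t)sin(4t) - C_1e^(-3t)cos(4t) - C_2e^(-3t)sin(4t) + 2C_2e^(-3t)cos(4t)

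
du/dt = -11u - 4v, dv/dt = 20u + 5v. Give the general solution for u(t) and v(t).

Coefficient matrix A = [[-11, -4], [20, 5]].
Characteristic polynomial det(A - λI) = λ^2 + 6λ + 25 = 0.
Eigenvalues λ = -3 ± 4i (complex conjugate pair).
For λ=-3+4i: an eigenvector is (0,-1) - i(1,-2) = (0 - i, -1 + 2i).
A real fundamental pair from Re and Im of e^((-3+4i)t)v: X_1 = e^(-3t)(cos(4t)·(0,-1) + sin(4t)·(1,-2)), X_2 = e^(-3t)(sin(4t)·(0,-1) - cos(4t)·(1,-2)).
General solution: K_1X_1 + K_2X_2.

u(t) = K_1e^(-3t)sin(4t) - K_2e^(-3t)cos(4t), v(t) = -2K_1e^(-3t)sin(4t) - K_1e^(-3t)cos(4t) - K_2e^(-3t)sin(4t) + 2K_2e^(-3t)cos(4t)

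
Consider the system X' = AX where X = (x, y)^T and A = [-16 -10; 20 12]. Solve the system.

x(t) = C_1e^(-2t)sin(2t) + 2C_1e^(-2t)cos(2t) + 2C_2e^(-2t)sin(2t) - C_2e^(-2t)cos(2t), y(t) = -C_1e^(-2t)sin(2t) - 3C_1e^(-2t)cos(2t) - 3C_2e^(-2t)sin(2t) + C_2e^(-2t)cos(2t)

Coefficient matrix A = [[-16, -10], [20, 12]].
Characteristic polynomial det(A - λI) = λ^2 + 4λ + 8 = 0.
Eigenvalues λ = -2 ± 2i (complex conjugate pair).
For λ=-2+2i: an eigenvector is (2,-3) - i(1,-1) = (2 - i, -3 + i).
A real fundamental pair from Re and Im of e^((-2+2i)t)v: X_1 = e^(-2t)(cos(2t)·(2,-3) + sin(2t)·(1,-1)), X_2 = e^(-2t)(sin(2t)·(2,-3) - cos(2t)·(1,-1)).
General solution: C_1X_1 + C_2X_2.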